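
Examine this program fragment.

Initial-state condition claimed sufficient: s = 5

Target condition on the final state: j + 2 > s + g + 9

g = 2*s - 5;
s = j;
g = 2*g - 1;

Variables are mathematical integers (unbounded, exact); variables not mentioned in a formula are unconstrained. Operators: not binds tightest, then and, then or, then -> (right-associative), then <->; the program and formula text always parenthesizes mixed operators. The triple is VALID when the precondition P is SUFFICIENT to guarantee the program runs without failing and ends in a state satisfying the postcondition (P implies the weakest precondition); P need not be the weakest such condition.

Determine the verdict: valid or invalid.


Working backward. After the program, the postcondition j + 2 > s + g + 9 must hold; in canonical form it is j > g + s + 7.
Before g := 2*g - 1: j > 2*g + s + 6
Before s := j: 2*g < -6
Before g := 2*s - 5: 4*s < 4
The weakest precondition is 4*s < 4.
Check whether s = 5 implies it.
Countermodel: at the initial state s = 5, the precondition holds but the weakest precondition fails.
Answer: invalid


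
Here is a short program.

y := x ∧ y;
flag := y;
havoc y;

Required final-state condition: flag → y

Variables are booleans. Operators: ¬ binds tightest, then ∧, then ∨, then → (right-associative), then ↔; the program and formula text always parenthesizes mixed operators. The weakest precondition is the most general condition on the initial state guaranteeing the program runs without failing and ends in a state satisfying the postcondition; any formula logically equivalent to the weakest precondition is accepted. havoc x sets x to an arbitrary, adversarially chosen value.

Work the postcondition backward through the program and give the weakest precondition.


Working backward. After the program, flag → y must hold.
Before havoc y: ¬flag
Before flag := y: ¬y
Before y := x ∧ y: ¬(x ∧ y)
Answer: WP = ¬(x ∧ y)


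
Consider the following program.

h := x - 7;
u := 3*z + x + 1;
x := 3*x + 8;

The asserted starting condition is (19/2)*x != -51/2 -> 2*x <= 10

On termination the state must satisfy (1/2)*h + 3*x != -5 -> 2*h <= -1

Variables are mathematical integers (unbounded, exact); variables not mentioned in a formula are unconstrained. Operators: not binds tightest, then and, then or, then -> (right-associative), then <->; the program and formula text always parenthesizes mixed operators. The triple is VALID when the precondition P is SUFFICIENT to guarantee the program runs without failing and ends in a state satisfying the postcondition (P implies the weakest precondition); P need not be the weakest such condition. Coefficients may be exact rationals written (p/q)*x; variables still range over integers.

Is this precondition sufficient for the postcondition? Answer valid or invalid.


Working backward. After the program, (1/2)*h + 3*x != -5 -> 2*h <= -1 must hold.
Before x := 3*x + 8: (1/2)*h + 9*x != -29 -> 2*h <= -1
Before u := 3*z + x + 1: (1/2)*h + 9*x != -29 -> 2*h <= -1
Before h := x - 7: (19/2)*x != -51/2 -> 2*x <= 13
The weakest precondition is (19/2)*x != -51/2 -> 2*x <= 13.
Check whether (19/2)*x != -51/2 -> 2*x <= 10 implies it.
Every state satisfying the precondition satisfies the weakest precondition: the implication holds.
Answer: valid


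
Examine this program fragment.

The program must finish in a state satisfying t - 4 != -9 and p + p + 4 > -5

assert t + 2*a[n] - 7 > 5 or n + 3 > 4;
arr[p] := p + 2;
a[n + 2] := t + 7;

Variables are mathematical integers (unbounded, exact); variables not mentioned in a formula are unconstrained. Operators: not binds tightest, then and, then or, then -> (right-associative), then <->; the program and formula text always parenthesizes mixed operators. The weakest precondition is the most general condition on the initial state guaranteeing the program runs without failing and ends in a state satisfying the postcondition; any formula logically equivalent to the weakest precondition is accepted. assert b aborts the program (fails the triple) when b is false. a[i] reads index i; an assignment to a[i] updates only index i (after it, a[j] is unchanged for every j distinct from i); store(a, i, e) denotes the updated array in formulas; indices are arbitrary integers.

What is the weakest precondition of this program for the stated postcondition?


Working backward. After the program, the postcondition t - 4 != -9 and p + p + 4 > -5 must hold; in canonical form it is t != -5 and 2*p > -9.
Before a[n + 2] := t + 7: t != -5 and 2*p > -9
Before arr[p] := p + 2: t != -5 and 2*p > -9
Before assert t + 2*a[n] - 7 > 5 or n + 3 > 4: (2*a[n] + t > 12 or n > 1) and t != -5 and 2*p > -9
Answer: WP = (2*a[n] + t > 12 or n > 1) and t != -5 and 2*p > -9


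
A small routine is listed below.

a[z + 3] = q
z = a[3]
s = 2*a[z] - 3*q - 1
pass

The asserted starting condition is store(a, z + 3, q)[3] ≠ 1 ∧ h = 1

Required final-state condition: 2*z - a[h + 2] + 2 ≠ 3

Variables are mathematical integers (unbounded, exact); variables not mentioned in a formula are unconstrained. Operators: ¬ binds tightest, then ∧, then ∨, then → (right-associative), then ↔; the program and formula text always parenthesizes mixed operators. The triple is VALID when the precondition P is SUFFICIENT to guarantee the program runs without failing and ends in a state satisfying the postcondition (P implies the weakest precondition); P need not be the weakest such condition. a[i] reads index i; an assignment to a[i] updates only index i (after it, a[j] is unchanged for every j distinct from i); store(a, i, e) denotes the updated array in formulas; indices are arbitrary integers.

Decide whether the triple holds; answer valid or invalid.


Working backward. After the program, the postcondition 2*z - a[h + 2] + 2 ≠ 3 must hold; in canonical form it is 2*z ≠ a[h + 2] + 1.
Before skip: 2*z ≠ a[h + 2] + 1
Before s := 2*a[z] - 3*q - 1: 2*z ≠ a[h + 2] + 1
Before z := a[3]: 2*a[3] ≠ a[h + 2] + 1
Before a[z + 3] := q: 2*store(a, z + 3, q)[3] ≠ store(a, z + 3, q)[h + 2] + 1
The weakest precondition is 2*store(a, z + 3, q)[3] ≠ store(a, z + 3, q)[h + 2] + 1.
Check whether store(a, z + 3, q)[3] ≠ 1 ∧ h = 1 implies it.
Every state satisfying the precondition satisfies the weakest precondition: the implication holds.
Answer: valid


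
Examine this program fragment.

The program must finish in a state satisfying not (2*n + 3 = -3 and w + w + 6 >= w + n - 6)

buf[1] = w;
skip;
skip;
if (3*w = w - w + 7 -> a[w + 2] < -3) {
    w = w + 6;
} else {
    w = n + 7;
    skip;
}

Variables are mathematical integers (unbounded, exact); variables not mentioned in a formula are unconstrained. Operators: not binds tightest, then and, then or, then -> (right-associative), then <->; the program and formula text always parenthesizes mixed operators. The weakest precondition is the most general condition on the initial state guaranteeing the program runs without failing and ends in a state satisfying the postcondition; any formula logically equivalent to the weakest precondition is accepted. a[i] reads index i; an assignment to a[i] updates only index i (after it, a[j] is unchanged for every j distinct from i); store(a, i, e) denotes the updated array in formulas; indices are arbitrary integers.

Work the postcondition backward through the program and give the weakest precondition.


Working backward. After the program, the postcondition not (2*n + 3 = -3 and w + w + 6 >= w + n - 6) must hold; in canonical form it is not (2*n = -6 and w >= n - 12).
Then branch requires not (2*n = -6 and w >= n - 18); else branch requires not (2*n = -6).
Before the if: ((3*w = 7 -> a[w + 2] < -3) -> (not (2*n = -6 and w >= n - 18))) and ((not (3*w = 7 -> a[w + 2] < -3)) -> (not (2*n = -6)))
Before skip: ((3*w = 7 -> a[w + 2] < -3) -> (not (2*n = -6 and w >= n - 18))) and ((not (3*w = 7 -> a[w + 2] < -3)) -> (not (2*n = -6)))
Before skip: ((3*w = 7 -> a[w + 2] < -3) -> (not (2*n = -6 and w >= n - 18))) and ((not (3*w = 7 -> a[w + 2] < -3)) -> (not (2*n = -6)))
Before buf[1] := w: ((3*w = 7 -> a[w + 2] < -3) -> (not (2*n = -6 and w >= n - 18))) and ((not (3*w = 7 -> a[w + 2] < -3)) -> (not (2*n = -6)))
Answer: WP = ((3*w = 7 -> a[w + 2] < -3) -> (not (2*n = -6 and w >= n - 18))) and ((not (3*w = 7 -> a[w + 2] < -3)) -> (not (2*n = -6)))


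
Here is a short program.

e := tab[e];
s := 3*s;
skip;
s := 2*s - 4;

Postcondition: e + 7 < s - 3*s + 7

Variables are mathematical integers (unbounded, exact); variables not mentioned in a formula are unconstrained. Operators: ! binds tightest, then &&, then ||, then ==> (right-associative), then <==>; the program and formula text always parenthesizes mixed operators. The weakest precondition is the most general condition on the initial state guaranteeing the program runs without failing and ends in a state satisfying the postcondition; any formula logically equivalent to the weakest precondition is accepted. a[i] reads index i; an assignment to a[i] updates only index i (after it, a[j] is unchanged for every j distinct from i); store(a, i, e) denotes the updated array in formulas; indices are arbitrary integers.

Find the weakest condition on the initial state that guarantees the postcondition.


Working backward. After the program, the postcondition e + 7 < s - 3*s + 7 must hold; in canonical form it is e + 2*s < 0.
Before s := 2*s - 4: e + 4*s < 8
Before skip: e + 4*s < 8
Before s := 3*s: e + 12*s < 8
Before e := tab[e]: tab[e] + 12*s < 8
Answer: WP = tab[e] + 12*s < 8


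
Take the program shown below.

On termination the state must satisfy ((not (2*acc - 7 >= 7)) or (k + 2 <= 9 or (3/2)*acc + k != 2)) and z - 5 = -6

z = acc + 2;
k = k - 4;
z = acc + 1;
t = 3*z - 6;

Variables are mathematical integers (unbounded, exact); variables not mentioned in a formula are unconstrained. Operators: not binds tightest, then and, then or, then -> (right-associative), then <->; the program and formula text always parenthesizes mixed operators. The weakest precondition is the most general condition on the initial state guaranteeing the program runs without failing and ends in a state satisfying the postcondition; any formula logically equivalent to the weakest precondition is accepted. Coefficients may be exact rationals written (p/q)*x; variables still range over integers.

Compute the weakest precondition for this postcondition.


Working backward. After the program, the postcondition ((not (2*acc - 7 >= 7)) or (k + 2 <= 9 or (3/2)*acc + k != 2)) and z - 5 = -6 must hold; in canonical form it is ((not (2*acc >= 14)) or k <= 7 or (3/2)*acc + k != 2) and z = -1.
Before t := 3*z - 6: ((not (2*acc >= 14)) or k <= 7 or (3/2)*acc + k != 2) and z = -1
Before z := acc + 1: ((not (2*acc >= 14)) or k <= 7 or (3/2)*acc + k != 2) and acc = -2
Before k := k - 4: ((not (2*acc >= 14)) or k <= 11 or (3/2)*acc + k != 6) and acc = -2
Before z := acc + 2: ((not (2*acc >= 14)) or k <= 11 or (3/2)*acc + k != 6) and acc = -2
Answer: WP = ((not (2*acc >= 14)) or k <= 11 or (3/2)*acc + k != 6) and acc = -2


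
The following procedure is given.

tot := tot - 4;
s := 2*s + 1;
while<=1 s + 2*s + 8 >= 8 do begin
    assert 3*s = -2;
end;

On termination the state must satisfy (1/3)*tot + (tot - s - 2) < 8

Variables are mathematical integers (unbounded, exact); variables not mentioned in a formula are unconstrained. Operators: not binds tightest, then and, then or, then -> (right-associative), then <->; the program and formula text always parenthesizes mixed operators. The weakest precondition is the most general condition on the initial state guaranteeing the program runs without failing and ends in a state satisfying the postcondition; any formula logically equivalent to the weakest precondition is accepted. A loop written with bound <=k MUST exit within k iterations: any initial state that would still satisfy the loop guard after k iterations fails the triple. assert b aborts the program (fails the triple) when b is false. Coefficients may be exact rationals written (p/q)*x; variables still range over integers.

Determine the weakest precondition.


Working backward. After the program, the postcondition (1/3)*tot + (tot - s - 2) < 8 must hold; in canonical form it is (4/3)*tot < s + 10.
Before the loop (bound <=1), unroll the exhaustion recursion (WP_0 = exit-now case; WP_j = one more guarded iteration, up to j = 1):
  WP_0: (not (3*s >= 0)) and (4/3)*tot < s + 10
  WP_1: (3*s >= 0 -> (3*s = -2 and (not (3*s >= 0)) and (4/3)*tot < s + 10)) and ((not (3*s >= 0)) -> (4/3)*tot < s + 10)
So before the loop: (3*s >= 0 -> (3*s = -2 and (not (3*s >= 0)) and (4/3)*tot < s + 10)) and ((not (3*s >= 0)) -> (4/3)*tot < s + 10)
Before s := 2*s + 1: (6*s >= -3 -> (6*s = -5 and (not (6*s >= -3)) and (4/3)*tot < 2*s + 11)) and ((not (6*s >= -3)) -> (4/3)*tot < 2*s + 11)
Before tot := tot - 4: (6*s >= -3 -> (6*s = -5 and (not (6*s >= -3)) and (4/3)*tot < 2*s + 49/3)) and ((not (6*s >= -3)) -> (4/3)*tot < 2*s + 49/3)
Answer: WP = (6*s >= -3 -> (6*s = -5 and (not (6*s >= -3)) and (4/3)*tot < 2*s + 49/3)) and ((not (6*s >= -3)) -> (4/3)*tot < 2*s + 49/3)


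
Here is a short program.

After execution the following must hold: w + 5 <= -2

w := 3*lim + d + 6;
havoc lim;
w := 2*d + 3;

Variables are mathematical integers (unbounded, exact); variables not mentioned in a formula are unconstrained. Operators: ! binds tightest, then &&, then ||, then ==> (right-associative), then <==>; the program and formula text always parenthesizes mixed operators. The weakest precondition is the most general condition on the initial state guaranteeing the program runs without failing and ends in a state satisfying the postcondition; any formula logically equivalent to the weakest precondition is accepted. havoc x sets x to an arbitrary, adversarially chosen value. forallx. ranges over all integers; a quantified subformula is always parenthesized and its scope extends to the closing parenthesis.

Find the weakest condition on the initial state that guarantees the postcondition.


Working backward. After the program, the postcondition w + 5 <= -2 must hold; in canonical form it is w <= -7.
Before w := 2*d + 3: 2*d <= -10
Before havoc lim: 2*d <= -10
Before w := 3*lim + d + 6: 2*d <= -10
Answer: WP = 2*d <= -10


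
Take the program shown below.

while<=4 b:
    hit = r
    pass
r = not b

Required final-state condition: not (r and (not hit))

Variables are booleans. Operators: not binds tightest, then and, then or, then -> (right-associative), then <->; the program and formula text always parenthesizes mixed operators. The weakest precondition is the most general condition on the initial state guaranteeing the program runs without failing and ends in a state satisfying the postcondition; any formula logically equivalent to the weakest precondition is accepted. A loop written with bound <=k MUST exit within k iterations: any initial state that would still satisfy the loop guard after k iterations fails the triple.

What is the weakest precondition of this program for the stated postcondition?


Working backward. After the program, not (r and (not hit)) must hold.
Before r := not b: not ((not b) and (not hit))
Before the loop (bound <=4), unroll the exhaustion recursion (WP_0 = exit-now case; WP_j = one more guarded iteration, up to j = 4):
  WP_0: (not b) and (not ((not b) and (not hit)))
  WP_1: (b -> ((not b) and (not ((not b) and (not r))))) and ((not b) -> (not ((not b) and (not hit))))
  WP_2: (b -> ((b -> ((not b) and (not ((not b) and (not r))))) and ((not b) -> (not ((not b) and (not r)))))) and ((not b) -> (not ((not b) and (not hit))))
  WP_3: (b -> ((b -> ((b -> ((not b) and (not ((not b) and (not r))))) and ((not b) -> (not ((not b) and (not r)))))) and ((not b) -> (not ((not b) and (not r)))))) and ((not b) -> (not ((not b) and (not hit))))
  WP_4: (b -> ((b -> ((b -> ((b -> ((not b) and (not ((not b) and (not r))))) and ((not b) -> (not ((not b) and (not r)))))) and ((not b) -> (not ((not b) and (not r)))))) and ((not b) -> (not ((not b) and (not r)))))) and ((not b) -> (not ((not b) and (not hit))))
So before the loop: (b -> ((b -> ((b -> ((b -> ((not b) and (not ((not b) and (not r))))) and ((not b) -> (not ((not b) and (not r)))))) and ((not b) -> (not ((not b) and (not r)))))) and ((not b) -> (not ((not b) and (not r)))))) and ((not b) -> (not ((not b) and (not hit))))
Answer: WP = (b -> ((b -> ((b -> ((b -> ((not b) and (not ((not b) and (not r))))) and ((not b) -> (not ((not b) and (not r)))))) and ((not b) -> (not ((not b) and (not r)))))) and ((not b) -> (not ((not b) and (not r)))))) and ((not b) -> (not ((not b) and (not hit))))


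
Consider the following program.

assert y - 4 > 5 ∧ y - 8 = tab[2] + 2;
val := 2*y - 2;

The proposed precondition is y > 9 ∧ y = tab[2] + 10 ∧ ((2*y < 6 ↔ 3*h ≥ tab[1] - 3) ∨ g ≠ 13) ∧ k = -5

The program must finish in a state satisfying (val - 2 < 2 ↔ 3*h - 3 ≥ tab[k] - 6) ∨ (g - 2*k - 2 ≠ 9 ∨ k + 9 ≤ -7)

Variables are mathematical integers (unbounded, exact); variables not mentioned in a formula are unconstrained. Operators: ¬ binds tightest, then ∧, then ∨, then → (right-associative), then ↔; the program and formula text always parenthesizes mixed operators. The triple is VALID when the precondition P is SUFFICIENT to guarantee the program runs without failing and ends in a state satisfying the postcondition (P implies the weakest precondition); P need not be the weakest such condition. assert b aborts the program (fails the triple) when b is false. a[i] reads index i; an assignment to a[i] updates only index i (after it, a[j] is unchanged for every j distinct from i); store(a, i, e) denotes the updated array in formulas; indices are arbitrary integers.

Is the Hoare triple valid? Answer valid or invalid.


Working backward. After the program, the postcondition (val - 2 < 2 ↔ 3*h - 3 ≥ tab[k] - 6) ∨ (g - 2*k - 2 ≠ 9 ∨ k + 9 ≤ -7) must hold; in canonical form it is (val < 4 ↔ 3*h ≥ tab[k] - 3) ∨ g ≠ 2*k + 11 ∨ k ≤ -16.
Before val := 2*y - 2: (2*y < 6 ↔ 3*h ≥ tab[k] - 3) ∨ g ≠ 2*k + 11 ∨ k ≤ -16
Before assert y - 4 > 5 ∧ y - 8 = tab[2] + 2: y > 9 ∧ y = tab[2] + 10 ∧ ((2*y < 6 ↔ 3*h ≥ tab[k] - 3) ∨ g ≠ 2*k + 11 ∨ k ≤ -16)
The weakest precondition is y > 9 ∧ y = tab[2] + 10 ∧ ((2*y < 6 ↔ 3*h ≥ tab[k] - 3) ∨ g ≠ 2*k + 11 ∨ k ≤ -16).
Check whether y > 9 ∧ y = tab[2] + 10 ∧ ((2*y < 6 ↔ 3*h ≥ tab[1] - 3) ∨ g ≠ 13) ∧ k = -5 implies it.
Countermodel: at the initial state g = 1, h = 0, k = -5, tab = {[-5] = -15215, [1] = 0, [2] = 0, elsewhere 0}, y = 10, the precondition holds but the weakest precondition fails.
Answer: invalid


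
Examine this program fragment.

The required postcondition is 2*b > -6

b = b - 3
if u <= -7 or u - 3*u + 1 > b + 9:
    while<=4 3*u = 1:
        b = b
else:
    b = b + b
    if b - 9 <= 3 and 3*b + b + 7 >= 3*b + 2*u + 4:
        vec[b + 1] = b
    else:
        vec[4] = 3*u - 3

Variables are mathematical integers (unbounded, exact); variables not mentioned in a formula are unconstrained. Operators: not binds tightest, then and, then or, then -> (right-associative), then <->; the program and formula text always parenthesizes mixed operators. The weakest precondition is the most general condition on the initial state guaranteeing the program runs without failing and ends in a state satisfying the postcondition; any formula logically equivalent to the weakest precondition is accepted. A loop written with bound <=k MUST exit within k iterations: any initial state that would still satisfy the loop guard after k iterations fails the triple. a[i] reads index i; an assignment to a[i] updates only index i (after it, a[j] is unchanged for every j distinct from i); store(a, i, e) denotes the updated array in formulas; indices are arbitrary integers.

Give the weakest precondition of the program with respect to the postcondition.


Working backward. After the program, 2*b > -6 must hold.
Then branch requires (3*u = 1 -> ((3*u = 1 -> ((3*u = 1 -> ((3*u = 1 -> ((not (3*u = 1)) and 2*b > -6)) and ((not (3*u = 1)) -> 2*b > -6))) and ((not (3*u = 1)) -> 2*b > -6))) and ((not (3*u = 1)) -> 2*b > -6))) and ((not (3*u = 1)) -> 2*b > -6); else branch requires ((2*b <= 12 and 2*b >= 2*u - 3) -> 4*b > -6) and ((not (2*b <= 12 and 2*b >= 2*u - 3)) -> 4*b > -6).
Before the if: ((u <= -7 or b + 2*u < -8) -> ((3*u = 1 -> ((3*u = 1 -> ((3*u = 1 -> ((3*u = 1 -> ((not (3*u = 1)) and 2*b > -6)) and ((not (3*u = 1)) -> 2*b > -6))) and ((not (3*u = 1)) -> 2*b > -6))) and ((not (3*u = 1)) -> 2*b > -6))) and ((not (3*u = 1)) -> 2*b > -6))) and ((not (u <= -7 or b + 2*u < -8)) -> (((2*b <= 12 and 2*b >= 2*u - 3) -> 4*b > -6) and ((not (2*b <= 12 and 2*b >= 2*u - 3)) -> 4*b > -6)))
Before b := b - 3: ((u <= -7 or b + 2*u < -5) -> ((3*u = 1 -> ((3*u = 1 -> ((3*u = 1 -> ((3*u = 1 -> ((not (3*u = 1)) and 2*b > 0)) and ((not (3*u = 1)) -> 2*b > 0))) and ((not (3*u = 1)) -> 2*b > 0))) and ((not (3*u = 1)) -> 2*b > 0))) and ((not (3*u = 1)) -> 2*b > 0))) and ((not (u <= -7 or b + 2*u < -5)) -> (((2*b <= 18 and 2*b >= 2*u + 3) -> 4*b > 6) and ((not (2*b <= 18 and 2*b >= 2*u + 3)) -> 4*b > 6)))
Answer: WP = ((u <= -7 or b + 2*u < -5) -> ((3*u = 1 -> ((3*u = 1 -> ((3*u = 1 -> ((3*u = 1 -> ((not (3*u = 1)) and 2*b > 0)) and ((not (3*u = 1)) -> 2*b > 0))) and ((not (3*u = 1)) -> 2*b > 0))) and ((not (3*u = 1)) -> 2*b > 0))) and ((not (3*u = 1)) -> 2*b > 0))) and ((not (u <= -7 or b + 2*u < -5)) -> (((2*b <= 18 and 2*b >= 2*u + 3) -> 4*b > 6) and ((not (2*b <= 18 and 2*b >= 2*u + 3)) -> 4*b > 6)))


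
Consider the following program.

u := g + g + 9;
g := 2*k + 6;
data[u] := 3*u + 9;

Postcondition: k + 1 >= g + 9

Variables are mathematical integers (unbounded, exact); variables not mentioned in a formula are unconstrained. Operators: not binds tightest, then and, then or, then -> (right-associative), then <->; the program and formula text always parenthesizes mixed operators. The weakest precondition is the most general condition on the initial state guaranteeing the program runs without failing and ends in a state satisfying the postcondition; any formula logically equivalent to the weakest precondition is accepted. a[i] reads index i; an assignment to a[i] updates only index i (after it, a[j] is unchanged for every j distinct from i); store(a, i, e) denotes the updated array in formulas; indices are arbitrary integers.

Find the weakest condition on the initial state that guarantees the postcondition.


Working backward. After the program, the postcondition k + 1 >= g + 9 must hold; in canonical form it is k >= g + 8.
Before data[u] := 3*u + 9: k >= g + 8
Before g := 2*k + 6: k <= -14
Before u := g + g + 9: k <= -14
Answer: WP = k <= -14


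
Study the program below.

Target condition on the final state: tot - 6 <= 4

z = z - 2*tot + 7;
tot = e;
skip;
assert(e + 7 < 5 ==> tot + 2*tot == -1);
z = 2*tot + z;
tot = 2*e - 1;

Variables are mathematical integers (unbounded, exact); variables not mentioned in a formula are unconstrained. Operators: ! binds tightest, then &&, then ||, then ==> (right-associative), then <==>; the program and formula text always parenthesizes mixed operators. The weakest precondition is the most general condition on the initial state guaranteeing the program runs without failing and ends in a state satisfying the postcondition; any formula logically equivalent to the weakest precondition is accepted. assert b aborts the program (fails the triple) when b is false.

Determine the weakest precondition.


Working backward. After the program, the postcondition tot - 6 <= 4 must hold; in canonical form it is tot <= 10.
Before tot := 2*e - 1: 2*e <= 11
Before z := 2*tot + z: 2*e <= 11
Before assert e + 7 < 5 ==> tot + 2*tot == -1: (e < -2 ==> 3*tot == -1) && 2*e <= 11
Before skip: (e < -2 ==> 3*tot == -1) && 2*e <= 11
Before tot := e: (e < -2 ==> 3*e == -1) && 2*e <= 11
Before z := z - 2*tot + 7: (e < -2 ==> 3*e == -1) && 2*e <= 11
Answer: WP = (e < -2 ==> 3*e == -1) && 2*e <= 11


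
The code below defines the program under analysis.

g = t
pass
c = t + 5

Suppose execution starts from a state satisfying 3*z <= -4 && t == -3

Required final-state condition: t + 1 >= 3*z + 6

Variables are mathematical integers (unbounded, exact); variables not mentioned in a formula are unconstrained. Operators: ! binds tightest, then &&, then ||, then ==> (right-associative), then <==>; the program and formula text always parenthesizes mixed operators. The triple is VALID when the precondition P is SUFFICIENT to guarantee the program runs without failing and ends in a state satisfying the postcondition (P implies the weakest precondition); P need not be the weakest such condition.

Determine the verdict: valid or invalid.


Working backward. After the program, the postcondition t + 1 >= 3*z + 6 must hold; in canonical form it is t >= 3*z + 5.
Before c := t + 5: t >= 3*z + 5
Before skip: t >= 3*z + 5
Before g := t: t >= 3*z + 5
The weakest precondition is t >= 3*z + 5.
Check whether 3*z <= -4 && t == -3 implies it.
Countermodel: at the initial state t = -3, z = -2, the precondition holds but the weakest precondition fails.
Answer: invalid


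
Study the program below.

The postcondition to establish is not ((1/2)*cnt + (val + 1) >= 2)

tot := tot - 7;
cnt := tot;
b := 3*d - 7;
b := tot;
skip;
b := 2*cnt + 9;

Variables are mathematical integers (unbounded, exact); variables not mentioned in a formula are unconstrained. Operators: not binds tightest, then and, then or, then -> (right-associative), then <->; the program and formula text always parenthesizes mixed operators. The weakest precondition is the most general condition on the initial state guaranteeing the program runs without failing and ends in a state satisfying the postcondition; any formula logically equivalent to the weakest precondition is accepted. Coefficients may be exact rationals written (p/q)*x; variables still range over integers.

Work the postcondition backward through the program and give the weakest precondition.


Working backward. After the program, the postcondition not ((1/2)*cnt + (val + 1) >= 2) must hold; in canonical form it is not ((1/2)*cnt + val >= 1).
Before b := 2*cnt + 9: not ((1/2)*cnt + val >= 1)
Before skip: not ((1/2)*cnt + val >= 1)
Before b := tot: not ((1/2)*cnt + val >= 1)
Before b := 3*d - 7: not ((1/2)*cnt + val >= 1)
Before cnt := tot: not ((1/2)*tot + val >= 1)
Before tot := tot - 7: not ((1/2)*tot + val >= 9/2)
Answer: WP = not ((1/2)*tot + val >= 9/2)


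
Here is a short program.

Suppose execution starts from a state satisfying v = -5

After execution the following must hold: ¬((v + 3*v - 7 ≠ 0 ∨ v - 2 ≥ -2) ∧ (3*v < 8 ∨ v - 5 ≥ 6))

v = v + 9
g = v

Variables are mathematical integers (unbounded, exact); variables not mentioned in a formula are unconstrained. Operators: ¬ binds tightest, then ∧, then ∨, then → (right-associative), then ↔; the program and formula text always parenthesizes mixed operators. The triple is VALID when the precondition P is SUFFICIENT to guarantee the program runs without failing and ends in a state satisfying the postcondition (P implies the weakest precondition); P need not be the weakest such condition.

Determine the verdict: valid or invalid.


Working backward. After the program, the postcondition ¬((v + 3*v - 7 ≠ 0 ∨ v - 2 ≥ -2) ∧ (3*v < 8 ∨ v - 5 ≥ 6)) must hold; in canonical form it is ¬((4*v ≠ 7 ∨ v ≥ 0) ∧ (3*v < 8 ∨ v ≥ 11)).
Before g := v: ¬((4*v ≠ 7 ∨ v ≥ 0) ∧ (3*v < 8 ∨ v ≥ 11))
Before v := v + 9: ¬((4*v ≠ -29 ∨ v ≥ -9) ∧ (3*v < -19 ∨ v ≥ 2))
The weakest precondition is ¬((4*v ≠ -29 ∨ v ≥ -9) ∧ (3*v < -19 ∨ v ≥ 2)).
Check whether v = -5 implies it.
Every state satisfying the precondition satisfies the weakest precondition: the implication holds.
Answer: valid


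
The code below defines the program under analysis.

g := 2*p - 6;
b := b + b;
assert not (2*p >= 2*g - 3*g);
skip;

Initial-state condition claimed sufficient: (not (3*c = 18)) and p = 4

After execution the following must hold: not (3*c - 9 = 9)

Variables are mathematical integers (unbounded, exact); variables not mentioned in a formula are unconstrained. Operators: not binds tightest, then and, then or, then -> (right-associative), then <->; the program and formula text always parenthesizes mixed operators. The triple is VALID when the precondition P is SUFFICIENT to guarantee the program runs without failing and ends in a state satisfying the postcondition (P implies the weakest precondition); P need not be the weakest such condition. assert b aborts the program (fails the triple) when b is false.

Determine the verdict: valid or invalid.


Working backward. After the program, the postcondition not (3*c - 9 = 9) must hold; in canonical form it is not (3*c = 18).
Before skip: not (3*c = 18)
Before assert not (2*p >= 2*g - 3*g): (not (g + 2*p >= 0)) and (not (3*c = 18))
Before b := b + b: (not (g + 2*p >= 0)) and (not (3*c = 18))
Before g := 2*p - 6: (not (4*p >= 6)) and (not (3*c = 18))
The weakest precondition is (not (4*p >= 6)) and (not (3*c = 18)).
Check whether (not (3*c = 18)) and p = 4 implies it.
Countermodel: at the initial state c = 7, p = 4, the precondition holds but the weakest precondition fails.
Answer: invalid


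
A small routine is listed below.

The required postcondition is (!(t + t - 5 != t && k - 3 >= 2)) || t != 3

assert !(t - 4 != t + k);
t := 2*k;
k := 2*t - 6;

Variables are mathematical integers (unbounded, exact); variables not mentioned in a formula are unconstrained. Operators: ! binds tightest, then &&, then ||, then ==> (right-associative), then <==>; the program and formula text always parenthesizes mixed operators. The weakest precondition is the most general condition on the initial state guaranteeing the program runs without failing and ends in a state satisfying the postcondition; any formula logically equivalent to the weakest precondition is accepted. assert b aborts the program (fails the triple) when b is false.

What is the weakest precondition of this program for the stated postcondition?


Working backward. After the program, the postcondition (!(t + t - 5 != t && k - 3 >= 2)) || t != 3 must hold; in canonical form it is (!(t != 5 && k >= 5)) || t != 3.
Before k := 2*t - 6: (!(t != 5 && 2*t >= 11)) || t != 3
Before t := 2*k: (!(2*k != 5 && 4*k >= 11)) || 2*k != 3
Before assert !(t - 4 != t + k): (!(k != -4)) && ((!(2*k != 5 && 4*k >= 11)) || 2*k != 3)
Answer: WP = (!(k != -4)) && ((!(2*k != 5 && 4*k >= 11)) || 2*k != 3)


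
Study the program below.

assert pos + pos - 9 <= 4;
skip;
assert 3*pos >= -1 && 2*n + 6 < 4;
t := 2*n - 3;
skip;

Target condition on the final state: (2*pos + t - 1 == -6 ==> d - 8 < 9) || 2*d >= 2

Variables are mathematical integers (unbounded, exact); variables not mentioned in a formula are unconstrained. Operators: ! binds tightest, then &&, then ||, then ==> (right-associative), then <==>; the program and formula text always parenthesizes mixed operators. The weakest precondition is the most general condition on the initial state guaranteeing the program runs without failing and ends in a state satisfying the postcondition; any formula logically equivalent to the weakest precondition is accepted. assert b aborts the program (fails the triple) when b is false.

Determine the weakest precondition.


Working backward. After the program, the postcondition (2*pos + t - 1 == -6 ==> d - 8 < 9) || 2*d >= 2 must hold; in canonical form it is (2*pos + t == -5 ==> d < 17) || 2*d >= 2.
Before skip: (2*pos + t == -5 ==> d < 17) || 2*d >= 2
Before t := 2*n - 3: (2*n + 2*pos == -2 ==> d < 17) || 2*d >= 2
Before assert 3*pos >= -1 && 2*n + 6 < 4: 3*pos >= -1 && 2*n < -2 && ((2*n + 2*pos == -2 ==> d < 17) || 2*d >= 2)
Before skip: 3*pos >= -1 && 2*n < -2 && ((2*n + 2*pos == -2 ==> d < 17) || 2*d >= 2)
Before assert pos + pos - 9 <= 4: 2*pos <= 13 && 3*pos >= -1 && 2*n < -2 && ((2*n + 2*pos == -2 ==> d < 17) || 2*d >= 2)
Answer: WP = 2*pos <= 13 && 3*pos >= -1 && 2*n < -2 && ((2*n + 2*pos == -2 ==> d < 17) || 2*d >= 2)


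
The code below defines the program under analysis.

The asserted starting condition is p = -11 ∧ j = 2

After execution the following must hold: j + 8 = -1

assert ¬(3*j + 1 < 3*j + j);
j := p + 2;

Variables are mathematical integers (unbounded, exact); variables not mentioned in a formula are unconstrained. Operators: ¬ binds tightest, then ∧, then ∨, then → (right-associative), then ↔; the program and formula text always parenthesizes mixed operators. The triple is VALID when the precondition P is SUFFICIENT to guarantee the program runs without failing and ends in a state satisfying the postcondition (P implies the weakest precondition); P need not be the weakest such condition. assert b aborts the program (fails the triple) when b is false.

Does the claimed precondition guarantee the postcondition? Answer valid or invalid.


Working backward. After the program, the postcondition j + 8 = -1 must hold; in canonical form it is j = -9.
Before j := p + 2: p = -11
Before assert ¬(3*j + 1 < 3*j + j): (¬(j > 1)) ∧ p = -11
The weakest precondition is (¬(j > 1)) ∧ p = -11.
Check whether p = -11 ∧ j = 2 implies it.
Countermodel: at the initial state j = 2, p = -11, the precondition holds but the weakest precondition fails.
Answer: invalid


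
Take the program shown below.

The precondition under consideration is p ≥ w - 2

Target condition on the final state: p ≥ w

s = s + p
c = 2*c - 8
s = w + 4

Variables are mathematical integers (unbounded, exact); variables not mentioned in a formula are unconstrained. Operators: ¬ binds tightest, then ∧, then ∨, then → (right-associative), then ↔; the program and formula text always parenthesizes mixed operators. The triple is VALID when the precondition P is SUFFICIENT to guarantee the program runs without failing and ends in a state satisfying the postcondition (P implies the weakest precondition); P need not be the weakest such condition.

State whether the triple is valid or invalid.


Working backward. After the program, p ≥ w must hold.
Before s := w + 4: p ≥ w
Before c := 2*c - 8: p ≥ w
Before s := s + p: p ≥ w
The weakest precondition is p ≥ w.
Check whether p ≥ w - 2 implies it.
Countermodel: at the initial state p = 0, w = 1, the precondition holds but the weakest precondition fails.
Answer: invalid


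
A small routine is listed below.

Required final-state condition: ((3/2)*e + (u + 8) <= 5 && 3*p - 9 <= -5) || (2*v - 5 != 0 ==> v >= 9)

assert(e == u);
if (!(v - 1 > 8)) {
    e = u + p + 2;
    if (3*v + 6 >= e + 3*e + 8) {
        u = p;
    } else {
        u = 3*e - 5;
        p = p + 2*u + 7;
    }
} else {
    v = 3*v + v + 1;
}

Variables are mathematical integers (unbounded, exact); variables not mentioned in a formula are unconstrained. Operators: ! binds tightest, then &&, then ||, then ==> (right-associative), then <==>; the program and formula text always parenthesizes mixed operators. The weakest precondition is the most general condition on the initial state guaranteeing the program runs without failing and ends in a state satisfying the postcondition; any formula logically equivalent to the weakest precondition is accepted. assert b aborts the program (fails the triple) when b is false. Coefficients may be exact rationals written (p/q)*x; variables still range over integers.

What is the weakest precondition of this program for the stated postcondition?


Working backward. After the program, the postcondition ((3/2)*e + (u + 8) <= 5 && 3*p - 9 <= -5) || (2*v - 5 != 0 ==> v >= 9) must hold; in canonical form it is ((3/2)*e + u <= -3 && 3*p <= 4) || (2*v != 5 ==> v >= 9).
Then branch requires (3*v >= 4*p + 4*u + 10 ==> (((5/2)*p + (3/2)*u <= -6 && 3*p <= 4) || (2*v != 5 ==> v >= 9))) && ((!(3*v >= 4*p + 4*u + 10)) ==> (((9/2)*p + (9/2)*u <= -7 && 21*p + 18*u <= -23) || (2*v != 5 ==> v >= 9))); else branch requires ((3/2)*e + u <= -3 && 3*p <= 4) || (8*v != 3 ==> 4*v >= 8).
Before the if: ((!(v > 9)) ==> ((3*v >= 4*p + 4*u + 10 ==> (((5/2)*p + (3/2)*u <= -6 && 3*p <= 4) || (2*v != 5 ==> v >= 9))) && ((!(3*v >= 4*p + 4*u + 10)) ==> (((9/2)*p + (9/2)*u <= -7 && 21*p + 18*u <= -23) || (2*v != 5 ==> v >= 9))))) && (v > 9 ==> (((3/2)*e + u <= -3 && 3*p <= 4) || (8*v != 3 ==> 4*v >= 8)))
Before assert e == u: e == u && ((!(v > 9)) ==> ((3*v >= 4*p + 4*u + 10 ==> (((5/2)*p + (3/2)*u <= -6 && 3*p <= 4) || (2*v != 5 ==> v >= 9))) && ((!(3*v >= 4*p + 4*u + 10)) ==> (((9/2)*p + (9/2)*u <= -7 && 21*p + 18*u <= -23) || (2*v != 5 ==> v >= 9))))) && (v > 9 ==> (((3/2)*e + u <= -3 && 3*p <= 4) || (8*v != 3 ==> 4*v >= 8)))
Answer: WP = e == u && ((!(v > 9)) ==> ((3*v >= 4*p + 4*u + 10 ==> (((5/2)*p + (3/2)*u <= -6 && 3*p <= 4) || (2*v != 5 ==> v >= 9))) && ((!(3*v >= 4*p + 4*u + 10)) ==> (((9/2)*p + (9/2)*u <= -7 && 21*p + 18*u <= -23) || (2*v != 5 ==> v >= 9))))) && (v > 9 ==> (((3/2)*e + u <= -3 && 3*p <= 4) || (8*v != 3 ==> 4*v >= 8)))


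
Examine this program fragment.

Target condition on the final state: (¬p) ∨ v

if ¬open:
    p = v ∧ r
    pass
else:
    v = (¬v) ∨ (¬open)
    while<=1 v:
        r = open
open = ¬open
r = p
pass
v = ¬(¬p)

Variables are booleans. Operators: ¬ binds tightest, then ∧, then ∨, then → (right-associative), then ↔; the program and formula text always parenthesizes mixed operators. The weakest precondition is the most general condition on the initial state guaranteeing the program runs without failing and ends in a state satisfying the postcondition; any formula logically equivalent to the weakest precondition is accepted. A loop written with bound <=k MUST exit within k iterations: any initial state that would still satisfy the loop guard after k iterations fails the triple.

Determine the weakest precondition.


Working backward. After the program, (¬p) ∨ v must hold.
Before v := ¬(¬p): true
Before skip: true
Before r := p: true
Before open := ¬open: true
Then branch requires true; else branch requires ((¬v) ∨ (¬open)) → (¬((¬v) ∨ (¬open))).
Before the if: open → (((¬v) ∨ (¬open)) → (¬((¬v) ∨ (¬open))))
Answer: WP = open → (((¬v) ∨ (¬open)) → (¬((¬v) ∨ (¬open))))


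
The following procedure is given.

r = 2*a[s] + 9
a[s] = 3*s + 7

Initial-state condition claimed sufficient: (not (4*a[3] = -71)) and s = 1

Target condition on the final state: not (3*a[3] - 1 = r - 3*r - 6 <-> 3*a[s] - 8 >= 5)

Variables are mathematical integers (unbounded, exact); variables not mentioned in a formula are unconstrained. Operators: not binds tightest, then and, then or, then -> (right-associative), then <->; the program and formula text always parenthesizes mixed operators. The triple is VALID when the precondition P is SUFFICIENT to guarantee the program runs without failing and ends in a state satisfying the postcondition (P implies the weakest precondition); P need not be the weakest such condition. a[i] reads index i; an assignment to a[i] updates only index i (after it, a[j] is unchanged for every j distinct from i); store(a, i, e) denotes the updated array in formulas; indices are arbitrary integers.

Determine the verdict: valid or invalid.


Working backward. After the program, the postcondition not (3*a[3] - 1 = r - 3*r - 6 <-> 3*a[s] - 8 >= 5) must hold; in canonical form it is not (3*a[3] + 2*r = -5 <-> 3*a[s] >= 13).
Before a[s] := 3*s + 7: not (3*store(a, s, 3*s + 7)[3] + 2*r = -5 <-> 3*store(a, s, 3*s + 7)[s] >= 13)
Before r := 2*a[s] + 9: not (4*a[s] + 3*store(a, s, 3*s + 7)[3] = -23 <-> 3*store(a, s, 3*s + 7)[s] >= 13)
The weakest precondition is not (4*a[s] + 3*store(a, s, 3*s + 7)[3] = -23 <-> 3*store(a, s, 3*s + 7)[s] >= 13).
Check whether (not (4*a[3] = -71)) and s = 1 implies it.
Countermodel: at the initial state a = {[1] = 21121, [3] = -28169, elsewhere 21121}, s = 1, the precondition holds but the weakest precondition fails.
Answer: invalid


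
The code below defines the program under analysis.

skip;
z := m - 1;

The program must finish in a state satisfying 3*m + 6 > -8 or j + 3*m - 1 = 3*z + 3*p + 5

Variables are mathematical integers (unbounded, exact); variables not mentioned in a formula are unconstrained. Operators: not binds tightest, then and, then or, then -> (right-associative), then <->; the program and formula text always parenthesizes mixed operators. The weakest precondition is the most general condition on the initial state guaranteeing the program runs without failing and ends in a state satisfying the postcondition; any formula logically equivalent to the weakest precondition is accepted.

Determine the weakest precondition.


Working backward. After the program, the postcondition 3*m + 6 > -8 or j + 3*m - 1 = 3*z + 3*p + 5 must hold; in canonical form it is 3*m > -14 or j + 3*m = 3*p + 3*z + 6.
Before z := m - 1: 3*m > -14 or j = 3*p + 3
Before skip: 3*m > -14 or j = 3*p + 3
Answer: WP = 3*m > -14 or j = 3*p + 3
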